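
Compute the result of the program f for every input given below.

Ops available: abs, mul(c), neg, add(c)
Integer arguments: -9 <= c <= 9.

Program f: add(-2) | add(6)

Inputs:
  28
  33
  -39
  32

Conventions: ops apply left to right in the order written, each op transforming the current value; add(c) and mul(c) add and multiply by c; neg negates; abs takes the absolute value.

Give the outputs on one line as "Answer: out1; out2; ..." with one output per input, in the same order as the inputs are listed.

32; 37; -35; 36

Execution, op by op:
  28 -> 26 -> 32
  33 -> 31 -> 37
  -39 -> -41 -> -35
  32 -> 30 -> 36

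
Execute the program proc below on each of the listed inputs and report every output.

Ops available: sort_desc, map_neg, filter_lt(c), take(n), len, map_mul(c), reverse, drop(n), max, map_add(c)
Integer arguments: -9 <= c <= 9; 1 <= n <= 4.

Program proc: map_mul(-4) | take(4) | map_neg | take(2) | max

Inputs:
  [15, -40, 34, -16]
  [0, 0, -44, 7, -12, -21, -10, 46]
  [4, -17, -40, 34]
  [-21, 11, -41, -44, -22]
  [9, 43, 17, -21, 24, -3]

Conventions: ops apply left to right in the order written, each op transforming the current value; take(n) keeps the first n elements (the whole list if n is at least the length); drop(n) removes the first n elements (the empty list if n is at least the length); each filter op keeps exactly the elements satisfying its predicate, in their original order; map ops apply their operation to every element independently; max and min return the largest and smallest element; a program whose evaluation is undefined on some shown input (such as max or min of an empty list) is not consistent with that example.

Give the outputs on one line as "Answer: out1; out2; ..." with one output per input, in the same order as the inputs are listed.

60; 0; 16; 44; 172

Execution, op by op:
  [15, -40, 34, -16] -> [-60, 160, -136, 64] -> [-60, 160, -136, 64] -> [60, -160, 136, -64] -> [60, -160] -> 60
  [0, 0, -44, 7, -12, -21, -10, 46] -> [0, 0, 176, -28, 48, 84, 40, -184] -> [0, 0, 176, -28] -> [0, 0, -176, 28] -> [0, 0] -> 0
  [4, -17, -40, 34] -> [-16, 68, 160, -136] -> [-16, 68, 160, -136] -> [16, -68, -160, 136] -> [16, -68] -> 16
  [-21, 11, -41, -44, -22] -> [84, -44, 164, 176, 88] -> [84, -44, 164, 176] -> [-84, 44, -164, -176] -> [-84, 44] -> 44
  [9, 43, 17, -21, 24, -3] -> [-36, -172, -68, 84, -96, 12] -> [-36, -172, -68, 84] -> [36, 172, 68, -84] -> [36, 172] -> 172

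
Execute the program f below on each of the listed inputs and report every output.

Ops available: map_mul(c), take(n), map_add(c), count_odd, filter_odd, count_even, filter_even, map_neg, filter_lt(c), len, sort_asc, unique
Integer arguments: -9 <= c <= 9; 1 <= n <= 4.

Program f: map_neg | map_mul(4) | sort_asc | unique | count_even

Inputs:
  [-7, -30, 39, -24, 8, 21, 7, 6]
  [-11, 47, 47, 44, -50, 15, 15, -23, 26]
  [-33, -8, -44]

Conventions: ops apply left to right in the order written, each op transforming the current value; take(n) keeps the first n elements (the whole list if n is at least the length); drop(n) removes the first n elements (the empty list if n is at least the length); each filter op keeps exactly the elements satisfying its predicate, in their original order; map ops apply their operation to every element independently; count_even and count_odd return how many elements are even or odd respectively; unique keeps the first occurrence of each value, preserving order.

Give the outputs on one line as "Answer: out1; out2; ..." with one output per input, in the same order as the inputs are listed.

Execution, op by op:
  [-7, -30, 39, -24, 8, 21, 7, 6] -> [7, 30, -39, 24, -8, -21, -7, -6] -> [28, 120, -156, 96, -32, -84, -28, -24] -> [-156, -84, -32, -28, -24, 28, 96, 120] -> [-156, -84, -32, -28, -24, 28, 96, 120] -> 8
  [-11, 47, 47, 44, -50, 15, 15, -23, 26] -> [11, -47, -47, -44, 50, -15, -15, 23, -26] -> [44, -188, -188, -176, 200, -60, -60, 92, -104] -> [-188, -188, -176, -104, -60, -60, 44, 92, 200] -> [-188, -176, -104, -60, 44, 92, 200] -> 7
  [-33, -8, -44] -> [33, 8, 44] -> [132, 32, 176] -> [32, 132, 176] -> [32, 132, 176] -> 3

8; 7; 3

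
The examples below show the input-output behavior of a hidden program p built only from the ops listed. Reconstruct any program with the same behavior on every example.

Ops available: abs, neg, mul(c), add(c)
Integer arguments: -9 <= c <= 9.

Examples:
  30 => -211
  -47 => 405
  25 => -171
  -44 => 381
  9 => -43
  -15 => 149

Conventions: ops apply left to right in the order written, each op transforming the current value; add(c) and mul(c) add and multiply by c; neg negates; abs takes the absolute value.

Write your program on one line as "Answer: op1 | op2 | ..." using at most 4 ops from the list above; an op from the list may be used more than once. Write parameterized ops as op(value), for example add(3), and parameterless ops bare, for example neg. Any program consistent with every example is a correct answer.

add(-4) | mul(-2) | mul(4) | add(-3)

Check, running the answer program on each example:
  30 -> 26 -> -52 -> -208 -> -211
  -47 -> -51 -> 102 -> 408 -> 405
  25 -> 21 -> -42 -> -168 -> -171
  -44 -> -48 -> 96 -> 384 -> 381
  9 -> 5 -> -10 -> -40 -> -43
  -15 -> -19 -> 38 -> 152 -> 149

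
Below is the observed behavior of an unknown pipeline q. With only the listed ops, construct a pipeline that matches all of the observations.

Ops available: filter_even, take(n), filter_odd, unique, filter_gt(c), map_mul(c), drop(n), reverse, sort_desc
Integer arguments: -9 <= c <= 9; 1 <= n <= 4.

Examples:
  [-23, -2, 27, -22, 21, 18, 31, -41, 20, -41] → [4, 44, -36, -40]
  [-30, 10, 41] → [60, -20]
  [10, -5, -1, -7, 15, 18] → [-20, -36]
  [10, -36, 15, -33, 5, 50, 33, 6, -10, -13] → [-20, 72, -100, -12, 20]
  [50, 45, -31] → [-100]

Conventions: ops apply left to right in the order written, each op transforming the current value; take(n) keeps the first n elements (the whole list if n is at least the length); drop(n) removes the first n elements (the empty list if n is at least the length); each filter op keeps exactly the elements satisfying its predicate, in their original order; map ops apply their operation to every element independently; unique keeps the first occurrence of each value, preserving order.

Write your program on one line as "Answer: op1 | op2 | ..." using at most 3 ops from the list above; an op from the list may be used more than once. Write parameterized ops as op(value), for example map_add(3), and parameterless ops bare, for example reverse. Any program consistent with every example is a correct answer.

unique | filter_even | map_mul(-2)

Check, running the answer program on each example:
  [-23, -2, 27, -22, 21, 18, 31, -41, 20, -41] -> [-23, -2, 27, -22, 21, 18, 31, -41, 20] -> [-2, -22, 18, 20] -> [4, 44, -36, -40]
  [-30, 10, 41] -> [-30, 10, 41] -> [-30, 10] -> [60, -20]
  [10, -5, -1, -7, 15, 18] -> [10, -5, -1, -7, 15, 18] -> [10, 18] -> [-20, -36]
  [10, -36, 15, -33, 5, 50, 33, 6, -10, -13] -> [10, -36, 15, -33, 5, 50, 33, 6, -10, -13] -> [10, -36, 50, 6, -10] -> [-20, 72, -100, -12, 20]
  [50, 45, -31] -> [50, 45, -31] -> [50] -> [-100]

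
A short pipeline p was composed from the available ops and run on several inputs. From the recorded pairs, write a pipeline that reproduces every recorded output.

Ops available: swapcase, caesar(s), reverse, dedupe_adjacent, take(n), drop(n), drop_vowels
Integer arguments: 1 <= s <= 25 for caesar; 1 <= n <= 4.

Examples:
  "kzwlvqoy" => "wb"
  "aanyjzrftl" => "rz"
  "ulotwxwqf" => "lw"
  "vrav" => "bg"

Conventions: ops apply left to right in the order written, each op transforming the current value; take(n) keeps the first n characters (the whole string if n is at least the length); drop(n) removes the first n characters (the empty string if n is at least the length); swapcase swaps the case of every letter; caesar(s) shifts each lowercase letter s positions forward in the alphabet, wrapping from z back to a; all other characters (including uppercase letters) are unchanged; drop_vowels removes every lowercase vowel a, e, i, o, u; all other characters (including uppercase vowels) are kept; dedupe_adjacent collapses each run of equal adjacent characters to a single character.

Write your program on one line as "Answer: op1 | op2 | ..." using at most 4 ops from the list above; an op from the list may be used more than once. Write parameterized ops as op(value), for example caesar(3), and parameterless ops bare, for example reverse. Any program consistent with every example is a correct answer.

caesar(6) | drop_vowels | reverse | take(2)

Check, running the answer program on each example:
  "kzwlvqoy" -> "qfcrbwue" -> "qfcrbw" -> "wbrcfq" -> "wb"
  "aanyjzrftl" -> "ggtepfxlzr" -> "ggtpfxlzr" -> "rzlxfptgg" -> "rz"
  "ulotwxwqf" -> "aruzcdcwl" -> "rzcdcwl" -> "lwcdczr" -> "lw"
  "vrav" -> "bxgb" -> "bxgb" -> "bgxb" -> "bg"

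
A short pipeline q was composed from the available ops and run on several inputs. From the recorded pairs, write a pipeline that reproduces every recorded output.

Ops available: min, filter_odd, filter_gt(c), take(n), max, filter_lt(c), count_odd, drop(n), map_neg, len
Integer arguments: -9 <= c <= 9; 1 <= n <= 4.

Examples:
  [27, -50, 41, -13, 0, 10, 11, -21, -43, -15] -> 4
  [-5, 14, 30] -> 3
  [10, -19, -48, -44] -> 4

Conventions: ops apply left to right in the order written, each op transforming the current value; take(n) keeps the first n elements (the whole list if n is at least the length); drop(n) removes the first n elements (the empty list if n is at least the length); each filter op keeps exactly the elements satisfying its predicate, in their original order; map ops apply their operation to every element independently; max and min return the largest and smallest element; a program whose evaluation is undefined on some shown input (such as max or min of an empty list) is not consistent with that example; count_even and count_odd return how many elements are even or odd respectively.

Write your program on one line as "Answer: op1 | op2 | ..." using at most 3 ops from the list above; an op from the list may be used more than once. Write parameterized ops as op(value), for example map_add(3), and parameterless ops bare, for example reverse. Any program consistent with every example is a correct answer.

take(4) | len

Check, running the answer program on each example:
  [27, -50, 41, -13, 0, 10, 11, -21, -43, -15] -> [27, -50, 41, -13] -> 4
  [-5, 14, 30] -> [-5, 14, 30] -> 3
  [10, -19, -48, -44] -> [10, -19, -48, -44] -> 4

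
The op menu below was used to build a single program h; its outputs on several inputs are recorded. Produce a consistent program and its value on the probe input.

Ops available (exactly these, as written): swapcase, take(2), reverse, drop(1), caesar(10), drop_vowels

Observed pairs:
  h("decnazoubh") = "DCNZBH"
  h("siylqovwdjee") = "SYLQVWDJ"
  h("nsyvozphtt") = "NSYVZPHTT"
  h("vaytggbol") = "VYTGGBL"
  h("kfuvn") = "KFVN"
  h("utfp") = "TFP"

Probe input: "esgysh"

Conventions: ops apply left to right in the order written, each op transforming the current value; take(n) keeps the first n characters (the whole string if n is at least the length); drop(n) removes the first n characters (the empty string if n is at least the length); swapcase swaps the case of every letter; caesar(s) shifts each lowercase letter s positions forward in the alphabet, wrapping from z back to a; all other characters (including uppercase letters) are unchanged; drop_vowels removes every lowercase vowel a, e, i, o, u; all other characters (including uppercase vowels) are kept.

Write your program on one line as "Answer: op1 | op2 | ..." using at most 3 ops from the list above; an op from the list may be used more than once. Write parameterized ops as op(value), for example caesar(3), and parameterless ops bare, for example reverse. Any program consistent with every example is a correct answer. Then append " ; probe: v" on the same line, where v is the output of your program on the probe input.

drop_vowels | swapcase ; probe: "SGYSH"

Check, running the answer program on each example:
  "decnazoubh" -> "dcnzbh" -> "DCNZBH"
  "siylqovwdjee" -> "sylqvwdj" -> "SYLQVWDJ"
  "nsyvozphtt" -> "nsyvzphtt" -> "NSYVZPHTT"
  "vaytggbol" -> "vytggbl" -> "VYTGGBL"
  "kfuvn" -> "kfvn" -> "KFVN"
  "utfp" -> "tfp" -> "TFP"
  probe: "esgysh" -> "sgysh" -> "SGYSH"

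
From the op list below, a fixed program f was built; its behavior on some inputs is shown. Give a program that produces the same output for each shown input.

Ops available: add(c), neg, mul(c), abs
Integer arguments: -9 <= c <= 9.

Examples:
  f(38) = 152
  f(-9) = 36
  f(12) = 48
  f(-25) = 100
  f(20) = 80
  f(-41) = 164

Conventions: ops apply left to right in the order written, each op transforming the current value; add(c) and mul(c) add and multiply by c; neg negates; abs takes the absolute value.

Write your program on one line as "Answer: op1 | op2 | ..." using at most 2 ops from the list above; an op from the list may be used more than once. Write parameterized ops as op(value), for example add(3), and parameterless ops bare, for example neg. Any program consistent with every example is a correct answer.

mul(4) | abs

Check, running the answer program on each example:
  38 -> 152 -> 152
  -9 -> -36 -> 36
  12 -> 48 -> 48
  -25 -> -100 -> 100
  20 -> 80 -> 80
  -41 -> -164 -> 164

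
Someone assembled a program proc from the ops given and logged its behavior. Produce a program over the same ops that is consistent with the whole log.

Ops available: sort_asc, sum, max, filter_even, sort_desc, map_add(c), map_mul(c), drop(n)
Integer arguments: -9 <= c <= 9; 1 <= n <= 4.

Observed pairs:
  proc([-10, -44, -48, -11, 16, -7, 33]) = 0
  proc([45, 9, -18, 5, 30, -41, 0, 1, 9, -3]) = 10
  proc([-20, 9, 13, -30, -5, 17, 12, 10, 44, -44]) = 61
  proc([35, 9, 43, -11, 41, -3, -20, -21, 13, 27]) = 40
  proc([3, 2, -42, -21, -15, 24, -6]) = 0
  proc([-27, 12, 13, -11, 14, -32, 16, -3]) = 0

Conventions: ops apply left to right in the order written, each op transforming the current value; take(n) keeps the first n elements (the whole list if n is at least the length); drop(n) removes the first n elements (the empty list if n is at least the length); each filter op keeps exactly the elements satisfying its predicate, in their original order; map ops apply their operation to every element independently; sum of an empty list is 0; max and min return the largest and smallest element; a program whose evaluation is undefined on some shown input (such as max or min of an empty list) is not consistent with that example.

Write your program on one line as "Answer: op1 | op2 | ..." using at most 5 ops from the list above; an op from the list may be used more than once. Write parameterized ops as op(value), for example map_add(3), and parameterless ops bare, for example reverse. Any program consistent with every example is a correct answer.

drop(2) | drop(3) | sort_asc | drop(3) | sum

Check, running the answer program on each example:
  [-10, -44, -48, -11, 16, -7, 33] -> [-48, -11, 16, -7, 33] -> [-7, 33] -> [-7, 33] -> [] -> 0
  [45, 9, -18, 5, 30, -41, 0, 1, 9, -3] -> [-18, 5, 30, -41, 0, 1, 9, -3] -> [-41, 0, 1, 9, -3] -> [-41, -3, 0, 1, 9] -> [1, 9] -> 10
  [-20, 9, 13, -30, -5, 17, 12, 10, 44, -44] -> [13, -30, -5, 17, 12, 10, 44, -44] -> [17, 12, 10, 44, -44] -> [-44, 10, 12, 17, 44] -> [17, 44] -> 61
  [35, 9, 43, -11, 41, -3, -20, -21, 13, 27] -> [43, -11, 41, -3, -20, -21, 13, 27] -> [-3, -20, -21, 13, 27] -> [-21, -20, -3, 13, 27] -> [13, 27] -> 40
  [3, 2, -42, -21, -15, 24, -6] -> [-42, -21, -15, 24, -6] -> [24, -6] -> [-6, 24] -> [] -> 0
  [-27, 12, 13, -11, 14, -32, 16, -3] -> [13, -11, 14, -32, 16, -3] -> [-32, 16, -3] -> [-32, -3, 16] -> [] -> 0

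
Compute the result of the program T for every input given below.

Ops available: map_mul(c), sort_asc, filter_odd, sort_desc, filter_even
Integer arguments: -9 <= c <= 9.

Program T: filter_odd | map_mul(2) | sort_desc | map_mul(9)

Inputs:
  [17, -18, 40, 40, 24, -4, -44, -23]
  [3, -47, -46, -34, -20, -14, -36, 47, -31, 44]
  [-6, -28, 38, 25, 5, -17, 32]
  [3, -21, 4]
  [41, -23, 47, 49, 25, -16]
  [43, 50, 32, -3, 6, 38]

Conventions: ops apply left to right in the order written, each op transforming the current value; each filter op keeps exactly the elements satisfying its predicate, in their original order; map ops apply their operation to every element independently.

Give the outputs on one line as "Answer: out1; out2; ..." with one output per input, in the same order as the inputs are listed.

Execution, op by op:
  [17, -18, 40, 40, 24, -4, -44, -23] -> [17, -23] -> [34, -46] -> [34, -46] -> [306, -414]
  [3, -47, -46, -34, -20, -14, -36, 47, -31, 44] -> [3, -47, 47, -31] -> [6, -94, 94, -62] -> [94, 6, -62, -94] -> [846, 54, -558, -846]
  [-6, -28, 38, 25, 5, -17, 32] -> [25, 5, -17] -> [50, 10, -34] -> [50, 10, -34] -> [450, 90, -306]
  [3, -21, 4] -> [3, -21] -> [6, -42] -> [6, -42] -> [54, -378]
  [41, -23, 47, 49, 25, -16] -> [41, -23, 47, 49, 25] -> [82, -46, 94, 98, 50] -> [98, 94, 82, 50, -46] -> [882, 846, 738, 450, -414]
  [43, 50, 32, -3, 6, 38] -> [43, -3] -> [86, -6] -> [86, -6] -> [774, -54]

[306, -414]; [846, 54, -558, -846]; [450, 90, -306]; [54, -378]; [882, 846, 738, 450, -414]; [774, -54]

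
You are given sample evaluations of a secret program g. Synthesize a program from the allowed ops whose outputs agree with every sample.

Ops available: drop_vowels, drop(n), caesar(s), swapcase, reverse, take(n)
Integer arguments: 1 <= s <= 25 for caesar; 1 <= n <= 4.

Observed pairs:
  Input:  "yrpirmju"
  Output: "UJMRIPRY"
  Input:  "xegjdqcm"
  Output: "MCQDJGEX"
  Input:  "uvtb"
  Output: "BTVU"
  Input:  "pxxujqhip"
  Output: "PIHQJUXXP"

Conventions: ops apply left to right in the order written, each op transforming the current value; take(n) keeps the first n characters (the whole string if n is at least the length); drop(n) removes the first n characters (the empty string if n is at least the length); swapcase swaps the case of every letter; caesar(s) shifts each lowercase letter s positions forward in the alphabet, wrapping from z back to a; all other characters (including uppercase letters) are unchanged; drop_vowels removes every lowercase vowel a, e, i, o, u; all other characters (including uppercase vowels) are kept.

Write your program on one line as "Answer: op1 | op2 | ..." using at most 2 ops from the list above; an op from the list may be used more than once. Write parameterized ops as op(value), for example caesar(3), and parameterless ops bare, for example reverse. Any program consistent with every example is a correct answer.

reverse | swapcase

Check, running the answer program on each example:
  "yrpirmju" -> "ujmripry" -> "UJMRIPRY"
  "xegjdqcm" -> "mcqdjgex" -> "MCQDJGEX"
  "uvtb" -> "btvu" -> "BTVU"
  "pxxujqhip" -> "pihqjuxxp" -> "PIHQJUXXP"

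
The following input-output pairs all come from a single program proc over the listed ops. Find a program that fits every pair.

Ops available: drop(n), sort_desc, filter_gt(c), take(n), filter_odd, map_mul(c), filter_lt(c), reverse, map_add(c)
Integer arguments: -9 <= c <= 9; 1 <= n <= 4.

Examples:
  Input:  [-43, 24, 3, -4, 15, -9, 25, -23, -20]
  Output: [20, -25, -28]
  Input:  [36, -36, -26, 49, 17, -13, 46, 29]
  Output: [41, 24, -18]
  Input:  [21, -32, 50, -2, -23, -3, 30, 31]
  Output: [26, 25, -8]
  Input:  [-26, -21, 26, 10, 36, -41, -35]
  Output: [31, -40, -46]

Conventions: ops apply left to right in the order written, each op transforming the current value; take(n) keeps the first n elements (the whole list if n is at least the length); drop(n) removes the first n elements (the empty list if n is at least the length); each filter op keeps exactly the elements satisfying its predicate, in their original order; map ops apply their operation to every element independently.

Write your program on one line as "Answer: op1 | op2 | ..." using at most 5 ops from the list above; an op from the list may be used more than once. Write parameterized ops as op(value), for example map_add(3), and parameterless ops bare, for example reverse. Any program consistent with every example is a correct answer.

reverse | map_add(-5) | take(3) | sort_desc

Check, running the answer program on each example:
  [-43, 24, 3, -4, 15, -9, 25, -23, -20] -> [-20, -23, 25, -9, 15, -4, 3, 24, -43] -> [-25, -28, 20, -14, 10, -9, -2, 19, -48] -> [-25, -28, 20] -> [20, -25, -28]
  [36, -36, -26, 49, 17, -13, 46, 29] -> [29, 46, -13, 17, 49, -26, -36, 36] -> [24, 41, -18, 12, 44, -31, -41, 31] -> [24, 41, -18] -> [41, 24, -18]
  [21, -32, 50, -2, -23, -3, 30, 31] -> [31, 30, -3, -23, -2, 50, -32, 21] -> [26, 25, -8, -28, -7, 45, -37, 16] -> [26, 25, -8] -> [26, 25, -8]
  [-26, -21, 26, 10, 36, -41, -35] -> [-35, -41, 36, 10, 26, -21, -26] -> [-40, -46, 31, 5, 21, -26, -31] -> [-40, -46, 31] -> [31, -40, -46]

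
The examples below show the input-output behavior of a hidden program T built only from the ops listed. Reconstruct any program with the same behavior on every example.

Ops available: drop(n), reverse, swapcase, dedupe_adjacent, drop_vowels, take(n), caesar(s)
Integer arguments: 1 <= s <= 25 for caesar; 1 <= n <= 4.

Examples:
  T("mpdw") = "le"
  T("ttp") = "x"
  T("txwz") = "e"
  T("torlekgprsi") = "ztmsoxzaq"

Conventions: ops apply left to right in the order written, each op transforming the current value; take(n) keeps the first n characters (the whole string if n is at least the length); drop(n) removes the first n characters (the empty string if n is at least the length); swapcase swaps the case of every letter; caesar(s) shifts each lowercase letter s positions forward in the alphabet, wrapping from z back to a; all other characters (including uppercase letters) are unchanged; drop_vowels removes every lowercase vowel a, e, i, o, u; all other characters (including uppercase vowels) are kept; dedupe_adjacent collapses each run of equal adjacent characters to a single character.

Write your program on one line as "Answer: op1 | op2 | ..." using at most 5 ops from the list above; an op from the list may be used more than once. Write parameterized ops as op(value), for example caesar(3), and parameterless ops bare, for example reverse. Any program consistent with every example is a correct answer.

caesar(21) | drop(2) | drop_vowels | caesar(13)

Check, running the answer program on each example:
  "mpdw" -> "hkyr" -> "yr" -> "yr" -> "le"
  "ttp" -> "ook" -> "k" -> "k" -> "x"
  "txwz" -> "osru" -> "ru" -> "r" -> "e"
  "torlekgprsi" -> "ojmgzfbkmnd" -> "mgzfbkmnd" -> "mgzfbkmnd" -> "ztmsoxzaq"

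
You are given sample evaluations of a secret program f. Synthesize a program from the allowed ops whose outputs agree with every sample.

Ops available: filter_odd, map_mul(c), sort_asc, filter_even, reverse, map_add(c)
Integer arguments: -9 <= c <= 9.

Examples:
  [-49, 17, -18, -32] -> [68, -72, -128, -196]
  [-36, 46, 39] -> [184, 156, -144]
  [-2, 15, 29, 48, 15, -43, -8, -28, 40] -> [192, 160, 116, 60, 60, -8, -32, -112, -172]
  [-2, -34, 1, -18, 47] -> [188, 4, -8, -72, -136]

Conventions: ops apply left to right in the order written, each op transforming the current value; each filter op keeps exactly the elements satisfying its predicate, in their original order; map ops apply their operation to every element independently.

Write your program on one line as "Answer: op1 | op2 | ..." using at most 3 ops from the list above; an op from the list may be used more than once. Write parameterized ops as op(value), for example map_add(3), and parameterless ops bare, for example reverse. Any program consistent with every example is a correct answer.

sort_asc | reverse | map_mul(4)

Check, running the answer program on each example:
  [-49, 17, -18, -32] -> [-49, -32, -18, 17] -> [17, -18, -32, -49] -> [68, -72, -128, -196]
  [-36, 46, 39] -> [-36, 39, 46] -> [46, 39, -36] -> [184, 156, -144]
  [-2, 15, 29, 48, 15, -43, -8, -28, 40] -> [-43, -28, -8, -2, 15, 15, 29, 40, 48] -> [48, 40, 29, 15, 15, -2, -8, -28, -43] -> [192, 160, 116, 60, 60, -8, -32, -112, -172]
  [-2, -34, 1, -18, 47] -> [-34, -18, -2, 1, 47] -> [47, 1, -2, -18, -34] -> [188, 4, -8, -72, -136]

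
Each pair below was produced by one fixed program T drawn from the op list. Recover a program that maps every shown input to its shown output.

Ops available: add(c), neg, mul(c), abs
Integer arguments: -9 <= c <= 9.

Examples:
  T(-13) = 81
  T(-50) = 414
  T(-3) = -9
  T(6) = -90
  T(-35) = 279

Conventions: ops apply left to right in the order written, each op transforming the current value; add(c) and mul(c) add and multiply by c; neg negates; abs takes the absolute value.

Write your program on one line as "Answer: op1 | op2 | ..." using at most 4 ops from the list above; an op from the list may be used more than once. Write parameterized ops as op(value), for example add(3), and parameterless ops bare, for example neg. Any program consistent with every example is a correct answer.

add(4) | neg | mul(9)

Check, running the answer program on each example:
  -13 -> -9 -> 9 -> 81
  -50 -> -46 -> 46 -> 414
  -3 -> 1 -> -1 -> -9
  6 -> 10 -> -10 -> -90
  -35 -> -31 -> 31 -> 279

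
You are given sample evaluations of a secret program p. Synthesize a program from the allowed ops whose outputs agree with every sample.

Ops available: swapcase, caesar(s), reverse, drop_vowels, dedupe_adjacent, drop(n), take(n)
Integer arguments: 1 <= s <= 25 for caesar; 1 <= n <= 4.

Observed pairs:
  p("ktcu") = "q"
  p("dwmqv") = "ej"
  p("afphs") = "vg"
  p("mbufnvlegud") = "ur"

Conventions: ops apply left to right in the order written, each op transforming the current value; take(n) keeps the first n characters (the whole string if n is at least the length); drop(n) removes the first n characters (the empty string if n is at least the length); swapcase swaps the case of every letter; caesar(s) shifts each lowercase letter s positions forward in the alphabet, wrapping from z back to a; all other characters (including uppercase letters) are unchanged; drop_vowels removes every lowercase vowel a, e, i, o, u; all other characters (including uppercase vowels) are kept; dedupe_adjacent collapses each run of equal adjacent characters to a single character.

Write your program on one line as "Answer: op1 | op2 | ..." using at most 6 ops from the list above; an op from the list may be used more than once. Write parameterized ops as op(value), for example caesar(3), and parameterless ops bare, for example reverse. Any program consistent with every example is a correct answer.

drop(2) | drop_vowels | reverse | take(2) | caesar(14) | reverse

Check, running the answer program on each example:
  "ktcu" -> "cu" -> "c" -> "c" -> "c" -> "q" -> "q"
  "dwmqv" -> "mqv" -> "mqv" -> "vqm" -> "vq" -> "je" -> "ej"
  "afphs" -> "phs" -> "phs" -> "shp" -> "sh" -> "gv" -> "vg"
  "mbufnvlegud" -> "ufnvlegud" -> "fnvlgd" -> "dglvnf" -> "dg" -> "ru" -> "ur"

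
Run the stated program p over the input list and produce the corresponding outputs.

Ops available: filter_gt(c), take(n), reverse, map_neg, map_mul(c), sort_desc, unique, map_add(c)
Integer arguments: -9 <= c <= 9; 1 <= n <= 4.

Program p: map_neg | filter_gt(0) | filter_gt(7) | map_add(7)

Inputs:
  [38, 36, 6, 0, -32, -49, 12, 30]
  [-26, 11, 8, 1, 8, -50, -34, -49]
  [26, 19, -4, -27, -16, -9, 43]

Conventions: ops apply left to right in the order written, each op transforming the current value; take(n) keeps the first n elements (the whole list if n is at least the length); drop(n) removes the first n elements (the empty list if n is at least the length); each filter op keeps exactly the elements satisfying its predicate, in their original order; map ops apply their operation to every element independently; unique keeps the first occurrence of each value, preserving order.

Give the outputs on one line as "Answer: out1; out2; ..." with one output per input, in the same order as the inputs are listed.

Execution, op by op:
  [38, 36, 6, 0, -32, -49, 12, 30] -> [-38, -36, -6, 0, 32, 49, -12, -30] -> [32, 49] -> [32, 49] -> [39, 56]
  [-26, 11, 8, 1, 8, -50, -34, -49] -> [26, -11, -8, -1, -8, 50, 34, 49] -> [26, 50, 34, 49] -> [26, 50, 34, 49] -> [33, 57, 41, 56]
  [26, 19, -4, -27, -16, -9, 43] -> [-26, -19, 4, 27, 16, 9, -43] -> [4, 27, 16, 9] -> [27, 16, 9] -> [34, 23, 16]

[39, 56]; [33, 57, 41, 56]; [34, 23, 16]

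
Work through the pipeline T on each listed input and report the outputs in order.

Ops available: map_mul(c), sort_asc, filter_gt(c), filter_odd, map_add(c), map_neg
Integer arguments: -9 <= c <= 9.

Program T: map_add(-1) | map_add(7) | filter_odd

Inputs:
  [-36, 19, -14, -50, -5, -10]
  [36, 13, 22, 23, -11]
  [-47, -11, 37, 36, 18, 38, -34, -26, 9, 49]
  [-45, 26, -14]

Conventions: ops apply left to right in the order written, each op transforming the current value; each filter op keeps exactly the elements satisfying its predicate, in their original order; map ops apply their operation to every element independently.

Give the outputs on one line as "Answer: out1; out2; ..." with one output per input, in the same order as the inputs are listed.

Execution, op by op:
  [-36, 19, -14, -50, -5, -10] -> [-37, 18, -15, -51, -6, -11] -> [-30, 25, -8, -44, 1, -4] -> [25, 1]
  [36, 13, 22, 23, -11] -> [35, 12, 21, 22, -12] -> [42, 19, 28, 29, -5] -> [19, 29, -5]
  [-47, -11, 37, 36, 18, 38, -34, -26, 9, 49] -> [-48, -12, 36, 35, 17, 37, -35, -27, 8, 48] -> [-41, -5, 43, 42, 24, 44, -28, -20, 15, 55] -> [-41, -5, 43, 15, 55]
  [-45, 26, -14] -> [-46, 25, -15] -> [-39, 32, -8] -> [-39]

[25, 1]; [19, 29, -5]; [-41, -5, 43, 15, 55]; [-39]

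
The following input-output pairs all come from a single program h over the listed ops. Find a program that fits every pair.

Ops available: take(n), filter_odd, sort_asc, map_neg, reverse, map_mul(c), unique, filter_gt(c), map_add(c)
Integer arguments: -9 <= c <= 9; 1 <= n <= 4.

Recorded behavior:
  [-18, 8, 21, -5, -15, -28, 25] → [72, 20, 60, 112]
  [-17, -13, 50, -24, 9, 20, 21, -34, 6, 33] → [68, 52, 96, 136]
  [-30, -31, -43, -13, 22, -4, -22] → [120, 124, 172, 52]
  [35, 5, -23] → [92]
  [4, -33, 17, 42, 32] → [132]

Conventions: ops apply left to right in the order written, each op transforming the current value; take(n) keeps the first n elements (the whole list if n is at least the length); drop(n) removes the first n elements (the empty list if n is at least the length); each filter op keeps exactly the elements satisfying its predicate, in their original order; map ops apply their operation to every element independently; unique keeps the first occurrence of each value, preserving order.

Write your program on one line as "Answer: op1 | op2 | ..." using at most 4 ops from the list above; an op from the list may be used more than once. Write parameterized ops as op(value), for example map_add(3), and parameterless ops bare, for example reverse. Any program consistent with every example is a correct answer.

map_mul(2) | map_mul(-2) | filter_gt(-7) | take(4)

Check, running the answer program on each example:
  [-18, 8, 21, -5, -15, -28, 25] -> [-36, 16, 42, -10, -30, -56, 50] -> [72, -32, -84, 20, 60, 112, -100] -> [72, 20, 60, 112] -> [72, 20, 60, 112]
  [-17, -13, 50, -24, 9, 20, 21, -34, 6, 33] -> [-34, -26, 100, -48, 18, 40, 42, -68, 12, 66] -> [68, 52, -200, 96, -36, -80, -84, 136, -24, -132] -> [68, 52, 96, 136] -> [68, 52, 96, 136]
  [-30, -31, -43, -13, 22, -4, -22] -> [-60, -62, -86, -26, 44, -8, -44] -> [120, 124, 172, 52, -88, 16, 88] -> [120, 124, 172, 52, 16, 88] -> [120, 124, 172, 52]
  [35, 5, -23] -> [70, 10, -46] -> [-140, -20, 92] -> [92] -> [92]
  [4, -33, 17, 42, 32] -> [8, -66, 34, 84, 64] -> [-16, 132, -68, -168, -128] -> [132] -> [132]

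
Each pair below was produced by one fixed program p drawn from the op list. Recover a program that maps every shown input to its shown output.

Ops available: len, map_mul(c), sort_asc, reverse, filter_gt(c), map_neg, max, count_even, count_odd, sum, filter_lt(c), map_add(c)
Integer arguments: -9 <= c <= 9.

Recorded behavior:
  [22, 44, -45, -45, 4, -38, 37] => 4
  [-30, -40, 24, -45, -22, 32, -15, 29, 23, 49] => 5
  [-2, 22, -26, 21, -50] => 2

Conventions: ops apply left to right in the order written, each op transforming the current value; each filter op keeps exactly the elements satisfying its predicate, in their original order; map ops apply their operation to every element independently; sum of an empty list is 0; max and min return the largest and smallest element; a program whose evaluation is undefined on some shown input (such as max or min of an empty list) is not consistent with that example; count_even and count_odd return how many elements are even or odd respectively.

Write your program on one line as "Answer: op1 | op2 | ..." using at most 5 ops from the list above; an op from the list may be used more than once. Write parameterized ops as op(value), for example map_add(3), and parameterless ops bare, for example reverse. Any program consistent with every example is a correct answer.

map_neg | map_mul(6) | filter_lt(-9) | map_mul(-4) | len

Check, running the answer program on each example:
  [22, 44, -45, -45, 4, -38, 37] -> [-22, -44, 45, 45, -4, 38, -37] -> [-132, -264, 270, 270, -24, 228, -222] -> [-132, -264, -24, -222] -> [528, 1056, 96, 888] -> 4
  [-30, -40, 24, -45, -22, 32, -15, 29, 23, 49] -> [30, 40, -24, 45, 22, -32, 15, -29, -23, -49] -> [180, 240, -144, 270, 132, -192, 90, -174, -138, -294] -> [-144, -192, -174, -138, -294] -> [576, 768, 696, 552, 1176] -> 5
  [-2, 22, -26, 21, -50] -> [2, -22, 26, -21, 50] -> [12, -132, 156, -126, 300] -> [-132, -126] -> [528, 504] -> 2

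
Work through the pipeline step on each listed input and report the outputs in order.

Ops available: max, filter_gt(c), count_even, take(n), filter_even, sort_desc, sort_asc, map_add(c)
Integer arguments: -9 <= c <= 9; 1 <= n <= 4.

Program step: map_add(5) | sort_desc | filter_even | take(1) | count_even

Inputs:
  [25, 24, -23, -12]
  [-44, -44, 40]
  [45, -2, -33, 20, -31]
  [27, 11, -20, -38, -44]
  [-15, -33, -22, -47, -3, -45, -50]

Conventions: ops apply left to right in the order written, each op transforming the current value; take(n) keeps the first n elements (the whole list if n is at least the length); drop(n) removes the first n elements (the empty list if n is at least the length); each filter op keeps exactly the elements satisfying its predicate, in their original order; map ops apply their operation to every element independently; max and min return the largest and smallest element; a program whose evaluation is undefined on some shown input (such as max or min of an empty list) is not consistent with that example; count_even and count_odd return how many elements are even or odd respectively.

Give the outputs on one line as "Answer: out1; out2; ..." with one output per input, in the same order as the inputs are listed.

1; 0; 1; 1; 1

Execution, op by op:
  [25, 24, -23, -12] -> [30, 29, -18, -7] -> [30, 29, -7, -18] -> [30, -18] -> [30] -> 1
  [-44, -44, 40] -> [-39, -39, 45] -> [45, -39, -39] -> [] -> [] -> 0
  [45, -2, -33, 20, -31] -> [50, 3, -28, 25, -26] -> [50, 25, 3, -26, -28] -> [50, -26, -28] -> [50] -> 1
  [27, 11, -20, -38, -44] -> [32, 16, -15, -33, -39] -> [32, 16, -15, -33, -39] -> [32, 16] -> [32] -> 1
  [-15, -33, -22, -47, -3, -45, -50] -> [-10, -28, -17, -42, 2, -40, -45] -> [2, -10, -17, -28, -40, -42, -45] -> [2, -10, -28, -40, -42] -> [2] -> 1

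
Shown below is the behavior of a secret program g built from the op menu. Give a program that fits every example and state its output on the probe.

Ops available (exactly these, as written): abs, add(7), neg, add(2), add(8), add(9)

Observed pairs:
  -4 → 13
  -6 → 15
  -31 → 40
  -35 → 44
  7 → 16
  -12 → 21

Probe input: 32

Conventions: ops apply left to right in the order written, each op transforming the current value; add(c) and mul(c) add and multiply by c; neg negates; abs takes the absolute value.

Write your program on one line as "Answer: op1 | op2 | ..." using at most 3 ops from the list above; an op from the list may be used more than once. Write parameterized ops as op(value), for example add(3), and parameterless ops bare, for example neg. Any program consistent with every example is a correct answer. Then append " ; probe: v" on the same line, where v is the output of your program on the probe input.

abs | add(9) ; probe: 41

Check, running the answer program on each example:
  -4 -> 4 -> 13
  -6 -> 6 -> 15
  -31 -> 31 -> 40
  -35 -> 35 -> 44
  7 -> 7 -> 16
  -12 -> 12 -> 21
  probe: 32 -> 32 -> 41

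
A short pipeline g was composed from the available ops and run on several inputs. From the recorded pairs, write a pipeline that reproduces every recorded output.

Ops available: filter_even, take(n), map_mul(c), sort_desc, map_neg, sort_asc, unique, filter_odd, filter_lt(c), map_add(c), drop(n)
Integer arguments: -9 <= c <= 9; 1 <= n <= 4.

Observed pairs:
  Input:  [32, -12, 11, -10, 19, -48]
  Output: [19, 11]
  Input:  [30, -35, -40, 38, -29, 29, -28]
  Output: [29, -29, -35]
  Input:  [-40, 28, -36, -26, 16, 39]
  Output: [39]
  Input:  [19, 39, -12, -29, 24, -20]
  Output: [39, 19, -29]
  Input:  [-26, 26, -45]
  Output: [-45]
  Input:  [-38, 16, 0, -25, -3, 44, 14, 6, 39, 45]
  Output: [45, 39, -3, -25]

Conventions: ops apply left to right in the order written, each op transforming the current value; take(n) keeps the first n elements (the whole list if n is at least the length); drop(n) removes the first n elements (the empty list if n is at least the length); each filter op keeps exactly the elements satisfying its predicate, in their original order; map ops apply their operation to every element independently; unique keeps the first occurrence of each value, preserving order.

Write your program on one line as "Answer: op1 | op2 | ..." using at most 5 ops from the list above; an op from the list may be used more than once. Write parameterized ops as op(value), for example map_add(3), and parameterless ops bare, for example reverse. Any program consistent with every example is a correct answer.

map_neg | filter_odd | map_neg | sort_desc

Check, running the answer program on each example:
  [32, -12, 11, -10, 19, -48] -> [-32, 12, -11, 10, -19, 48] -> [-11, -19] -> [11, 19] -> [19, 11]
  [30, -35, -40, 38, -29, 29, -28] -> [-30, 35, 40, -38, 29, -29, 28] -> [35, 29, -29] -> [-35, -29, 29] -> [29, -29, -35]
  [-40, 28, -36, -26, 16, 39] -> [40, -28, 36, 26, -16, -39] -> [-39] -> [39] -> [39]
  [19, 39, -12, -29, 24, -20] -> [-19, -39, 12, 29, -24, 20] -> [-19, -39, 29] -> [19, 39, -29] -> [39, 19, -29]
  [-26, 26, -45] -> [26, -26, 45] -> [45] -> [-45] -> [-45]
  [-38, 16, 0, -25, -3, 44, 14, 6, 39, 45] -> [38, -16, 0, 25, 3, -44, -14, -6, -39, -45] -> [25, 3, -39, -45] -> [-25, -3, 39, 45] -> [45, 39, -3, -25]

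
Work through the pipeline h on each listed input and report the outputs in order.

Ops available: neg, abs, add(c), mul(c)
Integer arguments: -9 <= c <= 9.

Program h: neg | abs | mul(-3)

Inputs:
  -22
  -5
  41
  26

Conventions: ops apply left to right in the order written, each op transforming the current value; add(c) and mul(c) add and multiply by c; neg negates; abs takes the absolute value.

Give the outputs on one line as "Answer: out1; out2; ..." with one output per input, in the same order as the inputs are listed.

-66; -15; -123; -78

Execution, op by op:
  -22 -> 22 -> 22 -> -66
  -5 -> 5 -> 5 -> -15
  41 -> -41 -> 41 -> -123
  26 -> -26 -> 26 -> -78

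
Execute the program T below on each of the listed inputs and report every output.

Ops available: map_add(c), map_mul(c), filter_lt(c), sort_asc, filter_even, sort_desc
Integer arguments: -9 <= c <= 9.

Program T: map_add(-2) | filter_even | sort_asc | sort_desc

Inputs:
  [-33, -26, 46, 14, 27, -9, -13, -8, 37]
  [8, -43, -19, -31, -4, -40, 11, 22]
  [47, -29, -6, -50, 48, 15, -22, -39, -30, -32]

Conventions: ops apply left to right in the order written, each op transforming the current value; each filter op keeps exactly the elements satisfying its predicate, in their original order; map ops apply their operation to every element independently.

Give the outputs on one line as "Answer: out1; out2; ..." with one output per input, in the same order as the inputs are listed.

[44, 12, -10, -28]; [20, 6, -6, -42]; [46, -8, -24, -32, -34, -52]

Execution, op by op:
  [-33, -26, 46, 14, 27, -9, -13, -8, 37] -> [-35, -28, 44, 12, 25, -11, -15, -10, 35] -> [-28, 44, 12, -10] -> [-28, -10, 12, 44] -> [44, 12, -10, -28]
  [8, -43, -19, -31, -4, -40, 11, 22] -> [6, -45, -21, -33, -6, -42, 9, 20] -> [6, -6, -42, 20] -> [-42, -6, 6, 20] -> [20, 6, -6, -42]
  [47, -29, -6, -50, 48, 15, -22, -39, -30, -32] -> [45, -31, -8, -52, 46, 13, -24, -41, -32, -34] -> [-8, -52, 46, -24, -32, -34] -> [-52, -34, -32, -24, -8, 46] -> [46, -8, -24, -32, -34, -52]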